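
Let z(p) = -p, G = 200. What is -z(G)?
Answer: 200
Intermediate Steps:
-z(G) = -(-1)*200 = -1*(-200) = 200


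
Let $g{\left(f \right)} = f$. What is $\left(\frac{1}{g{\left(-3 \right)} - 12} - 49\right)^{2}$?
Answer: $\frac{541696}{225} \approx 2407.5$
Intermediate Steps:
$\left(\frac{1}{g{\left(-3 \right)} - 12} - 49\right)^{2} = \left(\frac{1}{-3 - 12} - 49\right)^{2} = \left(\frac{1}{-15} - 49\right)^{2} = \left(- \frac{1}{15} - 49\right)^{2} = \left(- \frac{736}{15}\right)^{2} = \frac{541696}{225}$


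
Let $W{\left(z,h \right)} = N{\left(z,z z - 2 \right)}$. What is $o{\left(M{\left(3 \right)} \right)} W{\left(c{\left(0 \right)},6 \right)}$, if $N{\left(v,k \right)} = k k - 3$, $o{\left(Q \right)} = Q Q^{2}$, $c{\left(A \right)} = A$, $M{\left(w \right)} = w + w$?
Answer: $216$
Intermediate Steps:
$M{\left(w \right)} = 2 w$
$o{\left(Q \right)} = Q^{3}$
$N{\left(v,k \right)} = -3 + k^{2}$ ($N{\left(v,k \right)} = k^{2} - 3 = -3 + k^{2}$)
$W{\left(z,h \right)} = -3 + \left(-2 + z^{2}\right)^{2}$ ($W{\left(z,h \right)} = -3 + \left(z z - 2\right)^{2} = -3 + \left(z^{2} - 2\right)^{2} = -3 + \left(-2 + z^{2}\right)^{2}$)
$o{\left(M{\left(3 \right)} \right)} W{\left(c{\left(0 \right)},6 \right)} = \left(2 \cdot 3\right)^{3} \left(-3 + \left(-2 + 0^{2}\right)^{2}\right) = 6^{3} \left(-3 + \left(-2 + 0\right)^{2}\right) = 216 \left(-3 + \left(-2\right)^{2}\right) = 216 \left(-3 + 4\right) = 216 \cdot 1 = 216$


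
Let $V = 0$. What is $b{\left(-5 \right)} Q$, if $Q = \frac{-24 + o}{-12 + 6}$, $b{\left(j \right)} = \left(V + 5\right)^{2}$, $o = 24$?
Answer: $0$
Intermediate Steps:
$b{\left(j \right)} = 25$ ($b{\left(j \right)} = \left(0 + 5\right)^{2} = 5^{2} = 25$)
$Q = 0$ ($Q = \frac{-24 + 24}{-12 + 6} = \frac{0}{-6} = 0 \left(- \frac{1}{6}\right) = 0$)
$b{\left(-5 \right)} Q = 25 \cdot 0 = 0$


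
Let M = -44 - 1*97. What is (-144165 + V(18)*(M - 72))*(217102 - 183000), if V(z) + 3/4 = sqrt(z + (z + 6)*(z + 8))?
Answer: -9821734071/2 - 7263726*sqrt(642) ≈ -5.0949e+9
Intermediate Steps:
M = -141 (M = -44 - 97 = -141)
V(z) = -3/4 + sqrt(z + (6 + z)*(8 + z)) (V(z) = -3/4 + sqrt(z + (z + 6)*(z + 8)) = -3/4 + sqrt(z + (6 + z)*(8 + z)))
(-144165 + V(18)*(M - 72))*(217102 - 183000) = (-144165 + (-3/4 + sqrt(48 + 18**2 + 15*18))*(-141 - 72))*(217102 - 183000) = (-144165 + (-3/4 + sqrt(48 + 324 + 270))*(-213))*34102 = (-144165 + (-3/4 + sqrt(642))*(-213))*34102 = (-144165 + (639/4 - 213*sqrt(642)))*34102 = (-576021/4 - 213*sqrt(642))*34102 = -9821734071/2 - 7263726*sqrt(642)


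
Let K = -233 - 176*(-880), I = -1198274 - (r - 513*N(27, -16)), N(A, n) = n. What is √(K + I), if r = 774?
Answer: I*√1052609 ≈ 1026.0*I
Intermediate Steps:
I = -1207256 (I = -1198274 - (774 - 513*(-16)) = -1198274 - (774 + 8208) = -1198274 - 1*8982 = -1198274 - 8982 = -1207256)
K = 154647 (K = -233 + 154880 = 154647)
√(K + I) = √(154647 - 1207256) = √(-1052609) = I*√1052609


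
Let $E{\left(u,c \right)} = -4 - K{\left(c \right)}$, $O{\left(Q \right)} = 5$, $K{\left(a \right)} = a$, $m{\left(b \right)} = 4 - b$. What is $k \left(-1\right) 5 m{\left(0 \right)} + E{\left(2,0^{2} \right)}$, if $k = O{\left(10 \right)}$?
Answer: $-104$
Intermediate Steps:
$E{\left(u,c \right)} = -4 - c$
$k = 5$
$k \left(-1\right) 5 m{\left(0 \right)} + E{\left(2,0^{2} \right)} = 5 \left(-1\right) 5 \left(4 - 0\right) - 4 = 5 \left(- 5 \left(4 + 0\right)\right) - 4 = 5 \left(\left(-5\right) 4\right) + \left(-4 + 0\right) = 5 \left(-20\right) - 4 = -100 - 4 = -104$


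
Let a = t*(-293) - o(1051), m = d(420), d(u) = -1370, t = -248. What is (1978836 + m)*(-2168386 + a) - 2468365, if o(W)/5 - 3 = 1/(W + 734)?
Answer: -1479497655675565/357 ≈ -4.1442e+12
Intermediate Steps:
m = -1370
o(W) = 15 + 5/(734 + W) (o(W) = 15 + 5/(W + 734) = 15 + 5/(734 + W))
a = 25935692/357 (a = -248*(-293) - 5*(2203 + 3*1051)/(734 + 1051) = 72664 - 5*(2203 + 3153)/1785 = 72664 - 5*5356/1785 = 72664 - 1*5356/357 = 72664 - 5356/357 = 25935692/357 ≈ 72649.)
(1978836 + m)*(-2168386 + a) - 2468365 = (1978836 - 1370)*(-2168386 + 25935692/357) - 2468365 = 1977466*(-748178110/357) - 2468365 = -1479496774469260/357 - 2468365 = -1479497655675565/357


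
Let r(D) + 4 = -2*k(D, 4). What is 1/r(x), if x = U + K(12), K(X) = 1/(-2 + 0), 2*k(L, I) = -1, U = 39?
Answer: -⅓ ≈ -0.33333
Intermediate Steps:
k(L, I) = -½ (k(L, I) = (½)*(-1) = -½)
K(X) = -½ (K(X) = 1/(-2) = -½)
x = 77/2 (x = 39 - ½ = 77/2 ≈ 38.500)
r(D) = -3 (r(D) = -4 - 2*(-½) = -4 + 1 = -3)
1/r(x) = 1/(-3) = -⅓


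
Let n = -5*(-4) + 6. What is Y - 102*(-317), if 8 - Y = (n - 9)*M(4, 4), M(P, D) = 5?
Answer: 32257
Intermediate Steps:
n = 26 (n = 20 + 6 = 26)
Y = -77 (Y = 8 - (26 - 9)*5 = 8 - 17*5 = 8 - 1*85 = 8 - 85 = -77)
Y - 102*(-317) = -77 - 102*(-317) = -77 + 32334 = 32257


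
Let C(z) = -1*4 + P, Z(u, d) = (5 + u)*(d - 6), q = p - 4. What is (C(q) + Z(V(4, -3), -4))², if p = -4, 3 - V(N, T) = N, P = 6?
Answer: 1444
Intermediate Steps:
V(N, T) = 3 - N
q = -8 (q = -4 - 4 = -8)
Z(u, d) = (-6 + d)*(5 + u) (Z(u, d) = (5 + u)*(-6 + d) = (-6 + d)*(5 + u))
C(z) = 2 (C(z) = -1*4 + 6 = -4 + 6 = 2)
(C(q) + Z(V(4, -3), -4))² = (2 + (-30 - 6*(3 - 1*4) + 5*(-4) - 4*(3 - 1*4)))² = (2 + (-30 - 6*(3 - 4) - 20 - 4*(3 - 4)))² = (2 + (-30 - 6*(-1) - 20 - 4*(-1)))² = (2 + (-30 + 6 - 20 + 4))² = (2 - 40)² = (-38)² = 1444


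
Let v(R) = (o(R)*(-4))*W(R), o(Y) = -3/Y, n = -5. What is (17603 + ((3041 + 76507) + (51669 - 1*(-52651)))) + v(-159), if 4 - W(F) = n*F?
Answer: 10681127/53 ≈ 2.0153e+5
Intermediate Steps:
W(F) = 4 + 5*F (W(F) = 4 - (-5)*F = 4 + 5*F)
v(R) = 12*(4 + 5*R)/R (v(R) = (-3/R*(-4))*(4 + 5*R) = (12/R)*(4 + 5*R) = 12*(4 + 5*R)/R)
(17603 + ((3041 + 76507) + (51669 - 1*(-52651)))) + v(-159) = (17603 + ((3041 + 76507) + (51669 - 1*(-52651)))) + (60 + 48/(-159)) = (17603 + (79548 + (51669 + 52651))) + (60 + 48*(-1/159)) = (17603 + (79548 + 104320)) + (60 - 16/53) = (17603 + 183868) + 3164/53 = 201471 + 3164/53 = 10681127/53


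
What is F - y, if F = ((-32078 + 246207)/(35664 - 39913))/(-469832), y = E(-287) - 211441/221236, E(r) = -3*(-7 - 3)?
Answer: -168783679636683/5811276365048 ≈ -29.044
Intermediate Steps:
E(r) = 30 (E(r) = -3*(-10) = 30)
y = 6425639/221236 (y = 30 - 211441/221236 = 6425639/221236 ≈ 29.044)
F = 214129/1996316168 (F = (214129/(-4249))*(-1/469832) = (214129*(-1/4249))*(-1/469832) = -214129/4249*(-1/469832) = 214129/1996316168 ≈ 0.00010726)
F - y = 214129/1996316168 - 1*6425639/221236 = 214129/1996316168 - 6425639/221236 = -168783679636683/5811276365048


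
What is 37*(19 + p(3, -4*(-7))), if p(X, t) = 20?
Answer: 1443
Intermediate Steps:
37*(19 + p(3, -4*(-7))) = 37*(19 + 20) = 37*39 = 1443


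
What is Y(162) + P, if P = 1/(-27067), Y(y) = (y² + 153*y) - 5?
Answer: 1381093674/27067 ≈ 51025.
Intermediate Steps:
Y(y) = -5 + y² + 153*y
P = -1/27067 ≈ -3.6945e-5
Y(162) + P = (-5 + 162² + 153*162) - 1/27067 = (-5 + 26244 + 24786) - 1/27067 = 51025 - 1/27067 = 1381093674/27067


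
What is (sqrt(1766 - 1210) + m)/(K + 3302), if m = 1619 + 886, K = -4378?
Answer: -2505/1076 - sqrt(139)/538 ≈ -2.3500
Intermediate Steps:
m = 2505
(sqrt(1766 - 1210) + m)/(K + 3302) = (sqrt(1766 - 1210) + 2505)/(-4378 + 3302) = (sqrt(556) + 2505)/(-1076) = (2*sqrt(139) + 2505)*(-1/1076) = (2505 + 2*sqrt(139))*(-1/1076) = -2505/1076 - sqrt(139)/538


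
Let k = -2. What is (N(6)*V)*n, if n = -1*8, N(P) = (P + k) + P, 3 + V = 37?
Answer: -2720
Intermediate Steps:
V = 34 (V = -3 + 37 = 34)
N(P) = -2 + 2*P (N(P) = (P - 2) + P = (-2 + P) + P = -2 + 2*P)
n = -8
(N(6)*V)*n = ((-2 + 2*6)*34)*(-8) = ((-2 + 12)*34)*(-8) = (10*34)*(-8) = 340*(-8) = -2720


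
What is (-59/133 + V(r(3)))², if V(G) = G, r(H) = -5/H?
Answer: 708964/159201 ≈ 4.4533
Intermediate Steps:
(-59/133 + V(r(3)))² = (-59/133 - 5/3)² = (-842/399)² = 708964/159201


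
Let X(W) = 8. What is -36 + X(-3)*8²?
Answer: 476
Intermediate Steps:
-36 + X(-3)*8² = -36 + 8*8² = -36 + 8*64 = -36 + 512 = 476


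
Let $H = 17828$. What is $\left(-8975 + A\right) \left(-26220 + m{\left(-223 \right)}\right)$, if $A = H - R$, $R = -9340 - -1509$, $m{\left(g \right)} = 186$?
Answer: $-434351256$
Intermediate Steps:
$R = -7831$ ($R = -9340 + 1509 = -7831$)
$A = 25659$ ($A = 17828 - -7831 = 17828 + 7831 = 25659$)
$\left(-8975 + A\right) \left(-26220 + m{\left(-223 \right)}\right) = \left(-8975 + 25659\right) \left(-26220 + 186\right) = 16684 \left(-26034\right) = -434351256$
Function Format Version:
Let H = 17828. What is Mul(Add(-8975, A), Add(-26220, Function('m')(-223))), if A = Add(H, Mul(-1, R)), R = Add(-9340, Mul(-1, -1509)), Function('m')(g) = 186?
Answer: -434351256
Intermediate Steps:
R = -7831 (R = Add(-9340, 1509) = -7831)
A = 25659 (A = Add(17828, Mul(-1, -7831)) = Add(17828, 7831) = 25659)
Mul(Add(-8975, A), Add(-26220, Function('m')(-223))) = Mul(Add(-8975, 25659), Add(-26220, 186)) = Mul(16684, -26034) = -434351256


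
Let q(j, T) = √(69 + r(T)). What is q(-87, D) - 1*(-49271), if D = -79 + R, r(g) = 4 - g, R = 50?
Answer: 49271 + √102 ≈ 49281.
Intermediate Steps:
D = -29 (D = -79 + 50 = -29)
q(j, T) = √(73 - T) (q(j, T) = √(69 + (4 - T)) = √(73 - T))
q(-87, D) - 1*(-49271) = √(73 - 1*(-29)) - 1*(-49271) = √(73 + 29) + 49271 = √102 + 49271 = 49271 + √102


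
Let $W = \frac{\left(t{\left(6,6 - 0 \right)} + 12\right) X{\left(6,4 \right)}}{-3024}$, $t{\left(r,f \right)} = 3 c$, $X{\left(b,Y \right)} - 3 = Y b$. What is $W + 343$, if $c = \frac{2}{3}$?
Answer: $\frac{2743}{8} \approx 342.88$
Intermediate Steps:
$c = \frac{2}{3}$ ($c = 2 \cdot \frac{1}{3} = \frac{2}{3} \approx 0.66667$)
$X{\left(b,Y \right)} = 3 + Y b$
$t{\left(r,f \right)} = 2$ ($t{\left(r,f \right)} = 3 \cdot \frac{2}{3} = 2$)
$W = - \frac{1}{8}$ ($W = \frac{\left(2 + 12\right) \left(3 + 4 \cdot 6\right)}{-3024} = 14 \left(3 + 24\right) \left(- \frac{1}{3024}\right) = 14 \cdot 27 \left(- \frac{1}{3024}\right) = 378 \left(- \frac{1}{3024}\right) = - \frac{1}{8} \approx -0.125$)
$W + 343 = - \frac{1}{8} + 343 = \frac{2743}{8}$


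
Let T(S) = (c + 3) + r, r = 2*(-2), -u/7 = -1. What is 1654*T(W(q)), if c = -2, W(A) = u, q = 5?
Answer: -4962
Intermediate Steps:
u = 7 (u = -7*(-1) = 7)
W(A) = 7
r = -4
T(S) = -3 (T(S) = (-2 + 3) - 4 = 1 - 4 = -3)
1654*T(W(q)) = 1654*(-3) = -4962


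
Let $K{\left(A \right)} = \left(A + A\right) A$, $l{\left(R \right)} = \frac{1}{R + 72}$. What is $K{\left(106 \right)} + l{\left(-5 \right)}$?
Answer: $\frac{1505625}{67} \approx 22472.0$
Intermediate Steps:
$l{\left(R \right)} = \frac{1}{72 + R}$
$K{\left(A \right)} = 2 A^{2}$ ($K{\left(A \right)} = 2 A A = 2 A^{2}$)
$K{\left(106 \right)} + l{\left(-5 \right)} = 2 \cdot 106^{2} + \frac{1}{72 - 5} = 2 \cdot 11236 + \frac{1}{67} = 22472 + \frac{1}{67} = \frac{1505625}{67}$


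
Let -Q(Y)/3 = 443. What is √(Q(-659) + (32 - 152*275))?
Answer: I*√43097 ≈ 207.6*I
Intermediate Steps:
Q(Y) = -1329 (Q(Y) = -3*443 = -1329)
√(Q(-659) + (32 - 152*275)) = √(-1329 + (32 - 152*275)) = √(-1329 + (32 - 41800)) = √(-1329 - 41768) = √(-43097) = I*√43097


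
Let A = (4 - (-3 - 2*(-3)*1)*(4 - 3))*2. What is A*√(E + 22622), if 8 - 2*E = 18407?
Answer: √53690 ≈ 231.71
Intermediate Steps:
E = -18399/2 (E = 4 - ½*18407 = 4 - 18407/2 = -18399/2 ≈ -9199.5)
A = 2 (A = (4 - (-3 + 6*1))*2 = (4 - (-3 + 6))*2 = (4 - 3)*2 = 1*2 = 2)
A*√(E + 22622) = 2*√(-18399/2 + 22622) = 2*√(26845/2) = 2*(√53690/2) = √53690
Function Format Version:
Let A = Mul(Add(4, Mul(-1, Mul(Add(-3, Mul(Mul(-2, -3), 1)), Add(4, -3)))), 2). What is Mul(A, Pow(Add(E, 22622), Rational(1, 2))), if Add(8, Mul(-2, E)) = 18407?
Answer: Pow(53690, Rational(1, 2)) ≈ 231.71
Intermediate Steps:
E = Rational(-18399, 2) (E = Add(4, Mul(Rational(-1, 2), 18407)) = Add(4, Rational(-18407, 2)) = Rational(-18399, 2) ≈ -9199.5)
A = 2 (A = Mul(Add(4, Mul(-1, Mul(Add(-3, Mul(6, 1)), 1))), 2) = Mul(Add(4, Mul(-1, Mul(Add(-3, 6), 1))), 2) = Mul(Add(4, Mul(-1, Mul(3, 1))), 2) = Mul(Add(4, Mul(-1, 3)), 2) = Mul(Add(4, -3), 2) = Mul(1, 2) = 2)
Mul(A, Pow(Add(E, 22622), Rational(1, 2))) = Mul(2, Pow(Add(Rational(-18399, 2), 22622), Rational(1, 2))) = Mul(2, Pow(Rational(26845, 2), Rational(1, 2))) = Mul(2, Mul(Rational(1, 2), Pow(53690, Rational(1, 2)))) = Pow(53690, Rational(1, 2))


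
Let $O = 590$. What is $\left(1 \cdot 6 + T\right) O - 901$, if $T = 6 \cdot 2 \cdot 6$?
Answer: $45119$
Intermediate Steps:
$T = 72$ ($T = 12 \cdot 6 = 72$)
$\left(1 \cdot 6 + T\right) O - 901 = \left(1 \cdot 6 + 72\right) 590 - 901 = \left(6 + 72\right) 590 - 901 = 78 \cdot 590 - 901 = 46020 - 901 = 45119$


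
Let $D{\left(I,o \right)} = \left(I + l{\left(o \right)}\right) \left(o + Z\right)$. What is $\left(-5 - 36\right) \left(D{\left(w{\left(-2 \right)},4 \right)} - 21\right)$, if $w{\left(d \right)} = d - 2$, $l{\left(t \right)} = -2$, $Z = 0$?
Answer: $1845$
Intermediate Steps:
$w{\left(d \right)} = -2 + d$ ($w{\left(d \right)} = d - 2 = -2 + d$)
$D{\left(I,o \right)} = o \left(-2 + I\right)$ ($D{\left(I,o \right)} = \left(I - 2\right) \left(o + 0\right) = \left(-2 + I\right) o = o \left(-2 + I\right)$)
$\left(-5 - 36\right) \left(D{\left(w{\left(-2 \right)},4 \right)} - 21\right) = \left(-5 - 36\right) \left(4 \left(-2 - 4\right) - 21\right) = - 41 \left(4 \left(-6\right) - 21\right) = - 41 \left(-24 - 21\right) = \left(-41\right) \left(-45\right) = 1845$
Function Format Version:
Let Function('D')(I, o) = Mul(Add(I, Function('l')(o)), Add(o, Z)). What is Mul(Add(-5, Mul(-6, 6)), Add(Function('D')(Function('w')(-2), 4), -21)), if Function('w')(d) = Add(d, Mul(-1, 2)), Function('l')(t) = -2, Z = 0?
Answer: 1845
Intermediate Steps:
Function('w')(d) = Add(-2, d) (Function('w')(d) = Add(d, -2) = Add(-2, d))
Function('D')(I, o) = Mul(o, Add(-2, I)) (Function('D')(I, o) = Mul(Add(I, -2), Add(o, 0)) = Mul(Add(-2, I), o) = Mul(o, Add(-2, I)))
Mul(Add(-5, Mul(-6, 6)), Add(Function('D')(Function('w')(-2), 4), -21)) = Mul(Add(-5, Mul(-6, 6)), Add(Mul(4, Add(-2, Add(-2, -2))), -21)) = Mul(Add(-5, -36), Add(Mul(4, Add(-2, -4)), -21)) = Mul(-41, Add(Mul(4, -6), -21)) = Mul(-41, Add(-24, -21)) = Mul(-41, -45) = 1845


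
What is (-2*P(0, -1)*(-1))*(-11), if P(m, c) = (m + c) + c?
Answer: 44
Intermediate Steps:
P(m, c) = m + 2*c (P(m, c) = (c + m) + c = m + 2*c)
(-2*P(0, -1)*(-1))*(-11) = (-2*(0 + 2*(-1))*(-1))*(-11) = (-2*(0 - 2)*(-1))*(-11) = (-2*(-2)*(-1))*(-11) = (4*(-1))*(-11) = -4*(-11) = 44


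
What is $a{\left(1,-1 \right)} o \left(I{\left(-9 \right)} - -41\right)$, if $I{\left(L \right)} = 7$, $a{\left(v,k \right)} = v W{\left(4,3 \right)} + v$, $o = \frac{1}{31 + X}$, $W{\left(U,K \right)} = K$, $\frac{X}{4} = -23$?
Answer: $- \frac{192}{61} \approx -3.1475$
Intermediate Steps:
$X = -92$ ($X = 4 \left(-23\right) = -92$)
$o = - \frac{1}{61}$ ($o = \frac{1}{31 - 92} = \frac{1}{-61} = - \frac{1}{61} \approx -0.016393$)
$a{\left(v,k \right)} = 4 v$ ($a{\left(v,k \right)} = v 3 + v = 3 v + v = 4 v$)
$a{\left(1,-1 \right)} o \left(I{\left(-9 \right)} - -41\right) = 4 \cdot 1 \left(- \frac{1}{61}\right) \left(7 - -41\right) = 4 \left(- \frac{1}{61}\right) \left(7 + 41\right) = \left(- \frac{4}{61}\right) 48 = - \frac{192}{61}$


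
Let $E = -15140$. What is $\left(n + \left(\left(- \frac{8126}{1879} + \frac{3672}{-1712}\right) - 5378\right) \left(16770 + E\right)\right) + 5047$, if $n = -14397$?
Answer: $- \frac{1766458752345}{201053} \approx -8.786 \cdot 10^{6}$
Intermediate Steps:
$\left(n + \left(\left(- \frac{8126}{1879} + \frac{3672}{-1712}\right) - 5378\right) \left(16770 + E\right)\right) + 5047 = \left(-14397 + \left(\left(- \frac{8126}{1879} + \frac{3672}{-1712}\right) - 5378\right) \left(16770 - 15140\right)\right) + 5047 = \left(-14397 + \left(\left(\left(-8126\right) \frac{1}{1879} + 3672 \left(- \frac{1}{1712}\right)\right) - 5378\right) 1630\right) + 5047 = \left(-14397 + \left(\left(- \frac{8126}{1879} - \frac{459}{214}\right) - 5378\right) 1630\right) + 5047 = \left(-14397 + \left(- \frac{2601425}{402106} - 5378\right) 1630\right) + 5047 = \left(-14397 - \frac{1764578906795}{201053}\right) + 5047 = - \frac{1767473466836}{201053} + 5047 = - \frac{1766458752345}{201053}$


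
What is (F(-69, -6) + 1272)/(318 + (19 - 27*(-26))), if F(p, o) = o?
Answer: 1266/1039 ≈ 1.2185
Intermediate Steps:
(F(-69, -6) + 1272)/(318 + (19 - 27*(-26))) = (-6 + 1272)/(318 + (19 - 27*(-26))) = 1266/(318 + (19 + 702)) = 1266/(318 + 721) = 1266/1039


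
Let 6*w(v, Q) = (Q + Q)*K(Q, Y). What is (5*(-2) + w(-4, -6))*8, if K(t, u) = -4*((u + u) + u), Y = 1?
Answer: 112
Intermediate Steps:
K(t, u) = -12*u (K(t, u) = -4*(2*u + u) = -12*u)
w(v, Q) = -4*Q (w(v, Q) = ((Q + Q)*(-12*1))/6 = ((2*Q)*(-12))/6 = (-24*Q)/6 = -4*Q)
(5*(-2) + w(-4, -6))*8 = (5*(-2) - 4*(-6))*8 = (-10 + 24)*8 = 14*8 = 112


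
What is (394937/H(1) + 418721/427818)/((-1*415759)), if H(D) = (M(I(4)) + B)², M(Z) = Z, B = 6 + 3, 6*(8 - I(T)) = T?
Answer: -1521655766315/427063910452662 ≈ -0.0035631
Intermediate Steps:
I(T) = 8 - T/6
B = 9
H(D) = 2401/9 (H(D) = ((8 - ⅙*4) + 9)² = ((8 - ⅔) + 9)² = (22/3 + 9)² = (49/3)² = 2401/9)
(394937/H(1) + 418721/427818)/((-1*415759)) = (394937/(2401/9) + 418721/427818)/((-1*415759)) = (394937*(9/2401) + 418721*(1/427818))/(-415759) = (3554433/2401 + 418721/427818)*(-1/415759) = (1521655766315/1027191018)*(-1/415759) = -1521655766315/427063910452662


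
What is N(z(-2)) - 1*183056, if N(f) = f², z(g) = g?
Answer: -183052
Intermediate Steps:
N(z(-2)) - 1*183056 = (-2)² - 1*183056 = 4 - 183056 = -183052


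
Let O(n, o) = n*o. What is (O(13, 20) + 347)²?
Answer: 368449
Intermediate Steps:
(O(13, 20) + 347)² = (13*20 + 347)² = (260 + 347)² = 607² = 368449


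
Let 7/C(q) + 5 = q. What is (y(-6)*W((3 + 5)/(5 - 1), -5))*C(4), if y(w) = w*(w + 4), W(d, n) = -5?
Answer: 420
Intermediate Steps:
C(q) = 7/(-5 + q)
y(w) = w*(4 + w)
(y(-6)*W((3 + 5)/(5 - 1), -5))*C(4) = (-6*(4 - 6)*(-5))*(7/(-5 + 4)) = (-6*(-2)*(-5))*(7/(-1)) = (12*(-5))*(7*(-1)) = -60*(-7) = 420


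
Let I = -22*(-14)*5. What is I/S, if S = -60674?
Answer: -770/30337 ≈ -0.025382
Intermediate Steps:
I = 1540 (I = 308*5 = 1540)
I/S = 1540/(-60674) = 1540*(-1/60674) = -770/30337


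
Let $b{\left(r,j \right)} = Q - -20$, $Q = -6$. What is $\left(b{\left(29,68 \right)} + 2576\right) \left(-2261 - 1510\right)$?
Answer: $-9766890$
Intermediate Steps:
$b{\left(r,j \right)} = 14$ ($b{\left(r,j \right)} = -6 - -20 = -6 + 20 = 14$)
$\left(b{\left(29,68 \right)} + 2576\right) \left(-2261 - 1510\right) = \left(14 + 2576\right) \left(-2261 - 1510\right) = 2590 \left(-3771\right) = -9766890$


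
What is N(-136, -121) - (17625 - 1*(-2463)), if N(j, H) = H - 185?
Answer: -20394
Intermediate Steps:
N(j, H) = -185 + H
N(-136, -121) - (17625 - 1*(-2463)) = (-185 - 121) - (17625 - 1*(-2463)) = -306 - (17625 + 2463) = -306 - 1*20088 = -306 - 20088 = -20394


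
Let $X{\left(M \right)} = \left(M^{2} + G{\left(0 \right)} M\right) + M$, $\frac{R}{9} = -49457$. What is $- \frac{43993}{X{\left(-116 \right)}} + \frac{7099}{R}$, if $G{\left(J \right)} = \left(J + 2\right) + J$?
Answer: $- \frac{678445169}{201191076} \approx -3.3721$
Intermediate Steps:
$G{\left(J \right)} = 2 + 2 J$ ($G{\left(J \right)} = \left(2 + J\right) + J = 2 + 2 J$)
$R = -445113$ ($R = 9 \left(-49457\right) = -445113$)
$X{\left(M \right)} = M^{2} + 3 M$ ($X{\left(M \right)} = \left(M^{2} + \left(2 + 2 \cdot 0\right) M\right) + M = \left(M^{2} + \left(2 + 0\right) M\right) + M = \left(M^{2} + 2 M\right) + M = M^{2} + 3 M$)
$- \frac{43993}{X{\left(-116 \right)}} + \frac{7099}{R} = - \frac{43993}{\left(-116\right) \left(3 - 116\right)} + \frac{7099}{-445113} = - \frac{43993}{\left(-116\right) \left(-113\right)} + 7099 \left(- \frac{1}{445113}\right) = - \frac{43993}{13108} - \frac{7099}{445113} = \left(-43993\right) \frac{1}{13108} - \frac{7099}{445113} = - \frac{1517}{452} - \frac{7099}{445113} = - \frac{678445169}{201191076}$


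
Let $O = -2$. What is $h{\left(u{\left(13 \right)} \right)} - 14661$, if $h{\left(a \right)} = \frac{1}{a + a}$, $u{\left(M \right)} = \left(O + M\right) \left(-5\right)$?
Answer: $- \frac{1612711}{110} \approx -14661.0$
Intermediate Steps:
$u{\left(M \right)} = 10 - 5 M$ ($u{\left(M \right)} = \left(-2 + M\right) \left(-5\right) = 10 - 5 M$)
$h{\left(a \right)} = \frac{1}{2 a}$
$h{\left(u{\left(13 \right)} \right)} - 14661 = \frac{1}{2 \left(10 - 65\right)} - 14661 = \frac{1}{2 \left(-55\right)} - 14661 = \frac{1}{2} \left(- \frac{1}{55}\right) - 14661 = - \frac{1}{110} - 14661 = - \frac{1612711}{110}$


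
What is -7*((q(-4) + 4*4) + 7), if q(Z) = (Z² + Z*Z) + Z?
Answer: -357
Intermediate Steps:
q(Z) = Z + 2*Z² (q(Z) = (Z² + Z²) + Z = 2*Z² + Z = Z + 2*Z²)
-7*((q(-4) + 4*4) + 7) = -7*((-4*(1 + 2*(-4)) + 4*4) + 7) = -7*((-4*(1 - 8) + 16) + 7) = -7*((-4*(-7) + 16) + 7) = -7*((28 + 16) + 7) = -7*(44 + 7) = -7*51 = -357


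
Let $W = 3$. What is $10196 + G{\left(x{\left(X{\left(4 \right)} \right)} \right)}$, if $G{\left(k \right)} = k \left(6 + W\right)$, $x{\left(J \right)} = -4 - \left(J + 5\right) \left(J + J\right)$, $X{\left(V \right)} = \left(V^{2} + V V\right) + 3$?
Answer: $-15040$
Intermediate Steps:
$X{\left(V \right)} = 3 + 2 V^{2}$ ($X{\left(V \right)} = \left(V^{2} + V^{2}\right) + 3 = 2 V^{2} + 3 = 3 + 2 V^{2}$)
$x{\left(J \right)} = -4 - 2 J \left(5 + J\right)$ ($x{\left(J \right)} = -4 - \left(5 + J\right) 2 J = -4 - 2 J \left(5 + J\right)$)
$G{\left(k \right)} = 9 k$ ($G{\left(k \right)} = k \left(6 + 3\right) = k 9 = 9 k$)
$10196 + G{\left(x{\left(X{\left(4 \right)} \right)} \right)} = 10196 + 9 \left(-4 - 10 \left(3 + 2 \cdot 4^{2}\right) - 2 \left(3 + 2 \cdot 4^{2}\right)^{2}\right) = 10196 + 9 \left(-4 - 10 \left(3 + 2 \cdot 16\right) - 2 \left(3 + 2 \cdot 16\right)^{2}\right) = 10196 + 9 \left(-4 - 10 \left(3 + 32\right) - 2 \left(3 + 32\right)^{2}\right) = 10196 + 9 \left(-4 - 350 - 2 \cdot 35^{2}\right) = 10196 + 9 \left(-4 - 350 - 2450\right) = 10196 + 9 \left(-2804\right) = 10196 - 25236 = -15040$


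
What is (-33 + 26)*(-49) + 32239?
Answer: 32582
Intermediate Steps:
(-33 + 26)*(-49) + 32239 = -7*(-49) + 32239 = 343 + 32239 = 32582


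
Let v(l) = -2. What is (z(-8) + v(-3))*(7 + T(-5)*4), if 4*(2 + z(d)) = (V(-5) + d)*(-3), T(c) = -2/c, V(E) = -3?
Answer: 731/20 ≈ 36.550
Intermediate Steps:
z(d) = 1/4 - 3*d/4 (z(d) = -2 + ((-3 + d)*(-3))/4 = -2 + (9 - 3*d)/4 = -2 + (9/4 - 3*d/4) = 1/4 - 3*d/4)
(z(-8) + v(-3))*(7 + T(-5)*4) = ((1/4 - 3/4*(-8)) - 2)*(7 - 2/(-5)*4) = ((1/4 + 6) - 2)*(7 - 2*(-1/5)*4) = (25/4 - 2)*(7 + (2/5)*4) = 17*(7 + 8/5)/4 = (17/4)*(43/5) = 731/20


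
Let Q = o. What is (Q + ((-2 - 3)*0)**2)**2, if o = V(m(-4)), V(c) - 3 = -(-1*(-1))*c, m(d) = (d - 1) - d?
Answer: 16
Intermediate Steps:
m(d) = -1 (m(d) = (-1 + d) - d = -1)
V(c) = 3 - c (V(c) = 3 - (-1*(-1))*c = 3 - c)
o = 4 (o = 3 - 1*(-1) = 3 + 1 = 4)
Q = 4
(Q + ((-2 - 3)*0)**2)**2 = (4 + ((-2 - 3)*0)**2)**2 = (4 + (-5*0)**2)**2 = (4 + 0**2)**2 = (4 + 0)**2 = 4**2 = 16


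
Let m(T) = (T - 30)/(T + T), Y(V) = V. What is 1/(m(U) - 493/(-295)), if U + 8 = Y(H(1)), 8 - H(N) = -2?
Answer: -295/1572 ≈ -0.18766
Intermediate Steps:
H(N) = 10 (H(N) = 8 - 1*(-2) = 8 + 2 = 10)
U = 2 (U = -8 + 10 = 2)
m(T) = (-30 + T)/(2*T) (m(T) = (-30 + T)/((2*T)) = (-30 + T)*(1/(2*T)) = (-30 + T)/(2*T))
1/(m(U) - 493/(-295)) = 1/((½)*(-30 + 2)/2 - 493/(-295)) = 1/((½)*(½)*(-28) - 493*(-1/295)) = 1/(-7 + 493/295) = 1/(-1572/295) = -295/1572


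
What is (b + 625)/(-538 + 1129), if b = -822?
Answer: -⅓ ≈ -0.33333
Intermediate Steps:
(b + 625)/(-538 + 1129) = (-822 + 625)/(-538 + 1129) = -197/591 = -197*1/591 = -⅓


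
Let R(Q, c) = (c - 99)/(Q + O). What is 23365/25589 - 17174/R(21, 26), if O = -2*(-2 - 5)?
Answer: 15382997655/1867997 ≈ 8235.0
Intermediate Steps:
O = 14 (O = -2*(-7) = 14)
R(Q, c) = (-99 + c)/(14 + Q) (R(Q, c) = (c - 99)/(Q + 14) = (-99 + c)/(14 + Q))
23365/25589 - 17174/R(21, 26) = 23365/25589 - 17174*(14 + 21)/(-99 + 26) = 23365*(1/25589) - 17174/(-73/35) = 23365/25589 - 17174/((1/35)*(-73)) = 23365/25589 - 17174/(-73/35) = 23365/25589 - 17174*(-35/73) = 23365/25589 + 601090/73 = 15382997655/1867997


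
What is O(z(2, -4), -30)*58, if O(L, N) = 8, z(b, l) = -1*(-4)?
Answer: 464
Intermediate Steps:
z(b, l) = 4
O(z(2, -4), -30)*58 = 8*58 = 464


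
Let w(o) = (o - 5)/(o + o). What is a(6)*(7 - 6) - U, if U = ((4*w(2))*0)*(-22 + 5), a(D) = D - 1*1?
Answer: 5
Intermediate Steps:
w(o) = (-5 + o)/(2*o) (w(o) = (-5 + o)/((2*o)) = (-5 + o)*(1/(2*o)) = (-5 + o)/(2*o))
a(D) = -1 + D (a(D) = D - 1 = -1 + D)
U = 0 (U = ((4*((1/2)*(-5 + 2)/2))*0)*(-22 + 5) = ((4*((1/2)*(1/2)*(-3)))*0)*(-17) = ((4*(-3/4))*0)*(-17) = -3*0*(-17) = 0*(-17) = 0)
a(6)*(7 - 6) - U = (-1 + 6)*(7 - 6) - 1*0 = 5*1 + 0 = 5 + 0 = 5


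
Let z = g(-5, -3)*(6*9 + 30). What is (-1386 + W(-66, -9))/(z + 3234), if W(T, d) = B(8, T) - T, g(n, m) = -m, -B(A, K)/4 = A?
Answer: -676/1743 ≈ -0.38784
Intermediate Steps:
B(A, K) = -4*A
W(T, d) = -32 - T (W(T, d) = -4*8 - T = -32 - T)
z = 252 (z = (-1*(-3))*(6*9 + 30) = 3*(54 + 30) = 3*84 = 252)
(-1386 + W(-66, -9))/(z + 3234) = (-1386 + (-32 - 1*(-66)))/(252 + 3234) = (-1386 + (-32 + 66))/3486 = (-1386 + 34)*(1/3486) = -1352*1/3486 = -676/1743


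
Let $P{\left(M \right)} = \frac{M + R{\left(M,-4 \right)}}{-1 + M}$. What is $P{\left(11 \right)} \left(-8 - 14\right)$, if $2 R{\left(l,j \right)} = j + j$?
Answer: $- \frac{77}{5} \approx -15.4$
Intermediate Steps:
$R{\left(l,j \right)} = j$ ($R{\left(l,j \right)} = \frac{j + j}{2} = \frac{2 j}{2} = j$)
$P{\left(M \right)} = \frac{-4 + M}{-1 + M}$ ($P{\left(M \right)} = \frac{M - 4}{-1 + M} = \frac{-4 + M}{-1 + M}$)
$P{\left(11 \right)} \left(-8 - 14\right) = \frac{-4 + 11}{-1 + 11} \left(-8 - 14\right) = \frac{1}{10} \cdot 7 \left(-22\right) = \frac{7}{10} \left(-22\right) = - \frac{77}{5}$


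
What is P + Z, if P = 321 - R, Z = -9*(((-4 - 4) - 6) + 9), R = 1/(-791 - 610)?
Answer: 512767/1401 ≈ 366.00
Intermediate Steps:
R = -1/1401 (R = 1/(-1401) = -1/1401 ≈ -0.00071378)
Z = 45 (Z = -9*((-8 - 6) + 9) = -9*(-14 + 9) = -9*(-5) = 45)
P = 449722/1401 (P = 321 - 1*(-1/1401) = 321 + 1/1401 = 449722/1401 ≈ 321.00)
P + Z = 449722/1401 + 45 = 512767/1401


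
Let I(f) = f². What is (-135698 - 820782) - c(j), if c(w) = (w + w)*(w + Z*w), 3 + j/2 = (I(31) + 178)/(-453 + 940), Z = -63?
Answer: -226795977856/237169 ≈ -9.5626e+5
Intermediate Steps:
j = -644/487 (j = -6 + 2*((31² + 178)/(-453 + 940)) = -6 + 2*((961 + 178)/487) = -6 + 2*(1139*(1/487)) = -6 + 2*(1139/487) = -6 + 2278/487 = -644/487 ≈ -1.3224)
c(w) = -124*w² (c(w) = (w + w)*(w - 63*w) = (2*w)*(-62*w) = -124*w²)
(-135698 - 820782) - c(j) = (-135698 - 820782) - (-124)*(-644/487)² = -956480 - (-124)*414736/237169 = -956480 - 1*(-51427264/237169) = -956480 + 51427264/237169 = -226795977856/237169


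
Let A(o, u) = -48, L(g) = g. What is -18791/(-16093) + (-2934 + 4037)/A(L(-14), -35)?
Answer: -886769/40656 ≈ -21.812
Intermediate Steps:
-18791/(-16093) + (-2934 + 4037)/A(L(-14), -35) = -18791/(-16093) + (-2934 + 4037)/(-48) = -18791*(-1/16093) + 1103*(-1/48) = 989/847 - 1103/48 = -886769/40656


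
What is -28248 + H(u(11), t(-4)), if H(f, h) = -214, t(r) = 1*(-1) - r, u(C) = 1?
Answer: -28462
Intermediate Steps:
t(r) = -1 - r
-28248 + H(u(11), t(-4)) = -28248 - 214 = -28462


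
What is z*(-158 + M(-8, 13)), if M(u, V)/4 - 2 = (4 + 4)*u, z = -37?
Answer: 15022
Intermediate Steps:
M(u, V) = 8 + 32*u (M(u, V) = 8 + 4*((4 + 4)*u) = 8 + 4*(8*u) = 8 + 32*u)
z*(-158 + M(-8, 13)) = -37*(-158 + (8 + 32*(-8))) = -37*(-158 + (8 - 256)) = -37*(-158 - 248) = -37*(-406) = 15022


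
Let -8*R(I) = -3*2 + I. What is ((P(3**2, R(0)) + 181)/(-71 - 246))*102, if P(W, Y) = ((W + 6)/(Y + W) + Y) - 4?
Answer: -475473/8242 ≈ -57.689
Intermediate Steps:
R(I) = 3/4 - I/8 (R(I) = -(-3*2 + I)/8 = -(-6 + I)/8 = 3/4 - I/8)
P(W, Y) = -4 + Y + (6 + W)/(W + Y) (P(W, Y) = ((6 + W)/(W + Y) + Y) - 4 = (Y + (6 + W)/(W + Y)) - 4 = -4 + Y + (6 + W)/(W + Y))
((P(3**2, R(0)) + 181)/(-71 - 246))*102 = (((6 + (3/4 - 1/8*0)**2 - 4*(3/4 - 1/8*0) - 3*3**2 + 3**2*(3/4 - 1/8*0))/(3**2 + (3/4 - 1/8*0)) + 181)/(-71 - 246))*102 = (((6 + (3/4 + 0)**2 - 4*(3/4 + 0) - 3*9 + 9*(3/4 + 0))/(9 + (3/4 + 0)) + 181)/(-317))*102 = (((6 + (3/4)**2 - 4*3/4 - 27 + 9*(3/4))/(9 + 3/4) + 181)*(-1/317))*102 = (((6 + 9/16 - 3 - 27 + 27/4)/(39/4) + 181)*(-1/317))*102 = (((4/39)*(-267/16) + 181)*(-1/317))*102 = ((-89/52 + 181)*(-1/317))*102 = ((9323/52)*(-1/317))*102 = -9323/16484*102 = -475473/8242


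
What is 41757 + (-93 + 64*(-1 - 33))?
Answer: 39488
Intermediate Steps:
41757 + (-93 + 64*(-1 - 33)) = 41757 + (-93 + 64*(-34)) = 41757 + (-93 - 2176) = 41757 - 2269 = 39488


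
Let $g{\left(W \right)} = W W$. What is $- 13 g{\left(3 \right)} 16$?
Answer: $-1872$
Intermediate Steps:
$g{\left(W \right)} = W^{2}$
$- 13 g{\left(3 \right)} 16 = - 13 \cdot 3^{2} \cdot 16 = \left(-13\right) 9 \cdot 16 = \left(-117\right) 16 = -1872$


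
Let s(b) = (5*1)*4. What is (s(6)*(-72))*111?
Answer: -159840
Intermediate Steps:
s(b) = 20 (s(b) = 5*4 = 20)
(s(6)*(-72))*111 = (20*(-72))*111 = -1440*111 = -159840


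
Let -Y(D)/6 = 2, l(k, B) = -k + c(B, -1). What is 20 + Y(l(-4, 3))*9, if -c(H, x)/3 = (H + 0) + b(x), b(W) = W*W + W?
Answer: -88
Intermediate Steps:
b(W) = W + W² (b(W) = W² + W = W + W²)
c(H, x) = -3*H - 3*x*(1 + x) (c(H, x) = -3*((H + 0) + x*(1 + x)) = -3*(H + x*(1 + x)) = -3*H - 3*x*(1 + x))
l(k, B) = -k - 3*B (l(k, B) = -k + (-3*B - 3*(-1)*(1 - 1)) = -k + (-3*B - 3*(-1)*0) = -k + (-3*B + 0) = -k - 3*B)
Y(D) = -12 (Y(D) = -6*2 = -12)
20 + Y(l(-4, 3))*9 = 20 - 12*9 = 20 - 108 = -88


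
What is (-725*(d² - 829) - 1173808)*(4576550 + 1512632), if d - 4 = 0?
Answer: -3558414444706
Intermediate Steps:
d = 4 (d = 4 + 0 = 4)
(-725*(d² - 829) - 1173808)*(4576550 + 1512632) = (-725*(4² - 829) - 1173808)*(4576550 + 1512632) = (-725*(16 - 829) - 1173808)*6089182 = (-725*(-813) - 1173808)*6089182 = (589425 - 1173808)*6089182 = -584383*6089182 = -3558414444706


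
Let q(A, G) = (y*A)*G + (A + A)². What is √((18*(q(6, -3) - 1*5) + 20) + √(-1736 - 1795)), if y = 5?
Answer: √(902 + I*√3531) ≈ 30.05 + 0.98874*I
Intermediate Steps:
q(A, G) = 4*A² + 5*A*G (q(A, G) = (5*A)*G + (A + A)² = 5*A*G + (2*A)² = 5*A*G + 4*A² = 4*A² + 5*A*G)
√((18*(q(6, -3) - 1*5) + 20) + √(-1736 - 1795)) = √((18*(6*(4*6 + 5*(-3)) - 1*5) + 20) + √(-1736 - 1795)) = √((18*(6*(24 - 15) - 5) + 20) + √(-3531)) = √((18*(6*9 - 5) + 20) + I*√3531) = √((18*(54 - 5) + 20) + I*√3531) = √((18*49 + 20) + I*√3531) = √((882 + 20) + I*√3531) = √(902 + I*√3531)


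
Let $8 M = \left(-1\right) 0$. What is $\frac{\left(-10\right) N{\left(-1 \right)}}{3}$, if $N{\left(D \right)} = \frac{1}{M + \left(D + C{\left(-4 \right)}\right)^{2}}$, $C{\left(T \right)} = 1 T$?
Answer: $- \frac{2}{15} \approx -0.13333$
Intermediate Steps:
$C{\left(T \right)} = T$
$M = 0$ ($M = \frac{\left(-1\right) 0}{8} = \frac{1}{8} \cdot 0 = 0$)
$N{\left(D \right)} = \frac{1}{\left(-4 + D\right)^{2}}$ ($N{\left(D \right)} = \frac{1}{0 + \left(D - 4\right)^{2}} = \frac{1}{0 + \left(-4 + D\right)^{2}} = \frac{1}{\left(-4 + D\right)^{2}}$)
$\frac{\left(-10\right) N{\left(-1 \right)}}{3} = \frac{\left(-10\right) \frac{1}{\left(-4 - 1\right)^{2}}}{3} = - \frac{10}{25} \cdot \frac{1}{3} = \left(-10\right) \frac{1}{25} \cdot \frac{1}{3} = \left(- \frac{2}{5}\right) \frac{1}{3} = - \frac{2}{15}$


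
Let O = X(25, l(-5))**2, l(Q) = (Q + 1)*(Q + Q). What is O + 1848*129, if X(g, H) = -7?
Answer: 238441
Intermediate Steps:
l(Q) = 2*Q*(1 + Q) (l(Q) = (1 + Q)*(2*Q) = 2*Q*(1 + Q))
O = 49 (O = (-7)**2 = 49)
O + 1848*129 = 49 + 1848*129 = 49 + 238392 = 238441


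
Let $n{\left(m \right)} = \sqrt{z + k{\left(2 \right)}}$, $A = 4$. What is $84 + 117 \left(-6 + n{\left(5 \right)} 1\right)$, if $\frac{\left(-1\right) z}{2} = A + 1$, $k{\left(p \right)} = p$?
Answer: $-618 + 234 i \sqrt{2} \approx -618.0 + 330.93 i$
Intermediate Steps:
$z = -10$ ($z = - 2 \left(4 + 1\right) = \left(-2\right) 5 = -10$)
$n{\left(m \right)} = 2 i \sqrt{2}$ ($n{\left(m \right)} = \sqrt{-10 + 2} = \sqrt{-8} = 2 i \sqrt{2}$)
$84 + 117 \left(-6 + n{\left(5 \right)} 1\right) = 84 + 117 \left(-6 + 2 i \sqrt{2} \cdot 1\right) = 84 + 117 \left(-6 + 2 i \sqrt{2}\right) = 84 - \left(702 - 234 i \sqrt{2}\right) = -618 + 234 i \sqrt{2}$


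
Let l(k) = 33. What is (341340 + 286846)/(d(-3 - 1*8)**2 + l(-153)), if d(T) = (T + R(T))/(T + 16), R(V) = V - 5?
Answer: 212225/21 ≈ 10106.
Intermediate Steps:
R(V) = -5 + V
d(T) = (-5 + 2*T)/(16 + T) (d(T) = (T + (-5 + T))/(T + 16) = (-5 + 2*T)/(16 + T))
(341340 + 286846)/(d(-3 - 1*8)**2 + l(-153)) = (341340 + 286846)/(((-5 + 2*(-3 - 1*8))/(16 + (-3 - 1*8)))**2 + 33) = 628186/(((-5 + 2*(-3 - 8))/(16 + (-3 - 8)))**2 + 33) = 628186/(((-5 + 2*(-11))/(16 - 11))**2 + 33) = 628186/(((-5 - 22)/5)**2 + 33) = 628186/(((1/5)*(-27))**2 + 33) = 628186/((-27/5)**2 + 33) = 628186/(729/25 + 33) = 628186/(1554/25) = 628186*(25/1554) = 212225/21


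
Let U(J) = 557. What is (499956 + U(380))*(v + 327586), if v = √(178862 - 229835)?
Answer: 163961051618 + 500513*I*√50973 ≈ 1.6396e+11 + 1.13e+8*I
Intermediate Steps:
v = I*√50973 (v = √(-50973) = I*√50973 ≈ 225.77*I)
(499956 + U(380))*(v + 327586) = (499956 + 557)*(I*√50973 + 327586) = 500513*(327586 + I*√50973) = 163961051618 + 500513*I*√50973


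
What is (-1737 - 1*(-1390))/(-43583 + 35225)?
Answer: 347/8358 ≈ 0.041517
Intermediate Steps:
(-1737 - 1*(-1390))/(-43583 + 35225) = (-1737 + 1390)/(-8358) = -347*(-1/8358) = 347/8358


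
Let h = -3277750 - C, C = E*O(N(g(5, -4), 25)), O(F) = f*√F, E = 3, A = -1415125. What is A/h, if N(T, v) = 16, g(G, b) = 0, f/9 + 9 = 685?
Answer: 1415125/3350758 ≈ 0.42233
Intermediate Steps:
f = 6084 (f = -81 + 9*685 = -81 + 6165 = 6084)
O(F) = 6084*√F
C = 73008 (C = 3*(6084*√16) = 3*(6084*4) = 3*24336 = 73008)
h = -3350758 (h = -3277750 - 1*73008 = -3277750 - 73008 = -3350758)
A/h = -1415125/(-3350758) = -1415125*(-1/3350758) = 1415125/3350758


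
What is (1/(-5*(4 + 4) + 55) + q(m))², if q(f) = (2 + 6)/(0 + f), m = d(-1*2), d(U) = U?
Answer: 3481/225 ≈ 15.471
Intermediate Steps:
m = -2 (m = -1*2 = -2)
q(f) = 8/f
(1/(-5*(4 + 4) + 55) + q(m))² = (1/(-5*(4 + 4) + 55) + 8/(-2))² = (1/(-5*8 + 55) + 8*(-½))² = (1/(-40 + 55) - 4)² = (1/15 - 4)² = (-59/15)² = 3481/225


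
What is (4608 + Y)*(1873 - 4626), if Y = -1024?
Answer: -9866752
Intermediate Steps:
(4608 + Y)*(1873 - 4626) = (4608 - 1024)*(1873 - 4626) = 3584*(-2753) = -9866752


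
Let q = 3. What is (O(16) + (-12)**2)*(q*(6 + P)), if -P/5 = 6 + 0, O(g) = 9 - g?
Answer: -9864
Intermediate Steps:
P = -30 (P = -5*(6 + 0) = -5*6 = -30)
(O(16) + (-12)**2)*(q*(6 + P)) = ((9 - 1*16) + (-12)**2)*(3*(6 - 30)) = ((9 - 16) + 144)*(3*(-24)) = (-7 + 144)*(-72) = 137*(-72) = -9864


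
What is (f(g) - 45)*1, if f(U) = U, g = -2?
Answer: -47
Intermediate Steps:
(f(g) - 45)*1 = (-2 - 45)*1 = -47*1 = -47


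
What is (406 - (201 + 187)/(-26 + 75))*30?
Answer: 585180/49 ≈ 11942.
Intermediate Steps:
(406 - (201 + 187)/(-26 + 75))*30 = (406 - 388/49)*30 = (19506/49)*30 = 585180/49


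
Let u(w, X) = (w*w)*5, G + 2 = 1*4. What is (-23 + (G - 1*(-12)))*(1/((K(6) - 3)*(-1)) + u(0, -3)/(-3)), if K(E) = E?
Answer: 3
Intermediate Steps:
G = 2 (G = -2 + 1*4 = -2 + 4 = 2)
u(w, X) = 5*w² (u(w, X) = w²*5 = 5*w²)
(-23 + (G - 1*(-12)))*(1/((K(6) - 3)*(-1)) + u(0, -3)/(-3)) = (-23 + (2 - 1*(-12)))*(1/((6 - 3)*(-1)) + (5*0²)/(-3)) = (-23 + (2 + 12))*(-1/3 + (5*0)*(-⅓)) = (-23 + 14)*((⅓)*(-1) + 0*(-⅓)) = -9*(-⅓ + 0) = -9*(-⅓) = 3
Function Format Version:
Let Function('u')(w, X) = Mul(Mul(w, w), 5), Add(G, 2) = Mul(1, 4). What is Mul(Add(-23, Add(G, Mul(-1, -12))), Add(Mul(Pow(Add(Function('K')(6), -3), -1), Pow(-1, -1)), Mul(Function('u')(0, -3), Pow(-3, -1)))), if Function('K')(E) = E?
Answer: 3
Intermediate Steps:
G = 2 (G = Add(-2, Mul(1, 4)) = Add(-2, 4) = 2)
Function('u')(w, X) = Mul(5, Pow(w, 2)) (Function('u')(w, X) = Mul(Pow(w, 2), 5) = Mul(5, Pow(w, 2)))
Mul(Add(-23, Add(G, Mul(-1, -12))), Add(Mul(Pow(Add(Function('K')(6), -3), -1), Pow(-1, -1)), Mul(Function('u')(0, -3), Pow(-3, -1)))) = Mul(Add(-23, Add(2, Mul(-1, -12))), Add(Mul(Pow(Add(6, -3), -1), Pow(-1, -1)), Mul(Mul(5, Pow(0, 2)), Pow(-3, -1)))) = Mul(Add(-23, Add(2, 12)), Add(Mul(Pow(3, -1), -1), Mul(Mul(5, 0), Rational(-1, 3)))) = Mul(Add(-23, 14), Add(Mul(Rational(1, 3), -1), Mul(0, Rational(-1, 3)))) = Mul(-9, Add(Rational(-1, 3), 0)) = Mul(-9, Rational(-1, 3)) = 3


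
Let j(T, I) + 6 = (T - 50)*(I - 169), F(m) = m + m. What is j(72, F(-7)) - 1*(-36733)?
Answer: 32701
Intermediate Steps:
F(m) = 2*m
j(T, I) = -6 + (-169 + I)*(-50 + T) (j(T, I) = -6 + (T - 50)*(I - 169) = -6 + (-50 + T)*(-169 + I) = -6 + (-169 + I)*(-50 + T))
j(72, F(-7)) - 1*(-36733) = (8444 - 169*72 - 100*(-7) + (2*(-7))*72) - 1*(-36733) = (8444 - 12168 - 50*(-14) - 14*72) + 36733 = (8444 - 12168 + 700 - 1008) + 36733 = -4032 + 36733 = 32701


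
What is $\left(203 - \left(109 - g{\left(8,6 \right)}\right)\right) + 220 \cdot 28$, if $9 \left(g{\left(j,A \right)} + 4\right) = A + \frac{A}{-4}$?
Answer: $\frac{12501}{2} \approx 6250.5$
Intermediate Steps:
$g{\left(j,A \right)} = -4 + \frac{A}{12}$ ($g{\left(j,A \right)} = -4 + \frac{A + \frac{A}{-4}}{9} = -4 + \frac{A + A \left(- \frac{1}{4}\right)}{9} = -4 + \frac{A - \frac{A}{4}}{9} = -4 + \frac{\frac{3}{4} A}{9} = -4 + \frac{A}{12}$)
$\left(203 - \left(109 - g{\left(8,6 \right)}\right)\right) + 220 \cdot 28 = \left(203 - \left(109 - \left(-4 + \frac{1}{12} \cdot 6\right)\right)\right) + 220 \cdot 28 = \left(203 - \left(109 - \left(-4 + \frac{1}{2}\right)\right)\right) + 6160 = \left(203 - \left(109 - - \frac{7}{2}\right)\right) + 6160 = \left(203 - \left(109 + \frac{7}{2}\right)\right) + 6160 = \left(203 - \frac{225}{2}\right) + 6160 = \frac{181}{2} + 6160 = \frac{12501}{2}$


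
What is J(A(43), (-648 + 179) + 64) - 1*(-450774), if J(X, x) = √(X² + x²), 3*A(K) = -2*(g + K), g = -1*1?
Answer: 450774 + √164809 ≈ 4.5118e+5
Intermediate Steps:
g = -1
A(K) = ⅔ - 2*K/3 (A(K) = (-2*(-1 + K))/3 = (2 - 2*K)/3 = ⅔ - 2*K/3)
J(A(43), (-648 + 179) + 64) - 1*(-450774) = √((⅔ - ⅔*43)² + ((-648 + 179) + 64)²) - 1*(-450774) = √((⅔ - 86/3)² + (-469 + 64)²) + 450774 = √((-28)² + (-405)²) + 450774 = √(784 + 164025) + 450774 = √164809 + 450774 = 450774 + √164809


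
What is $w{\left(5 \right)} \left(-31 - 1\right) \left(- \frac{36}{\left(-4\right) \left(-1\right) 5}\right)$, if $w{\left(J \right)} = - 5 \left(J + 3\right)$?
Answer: $-2304$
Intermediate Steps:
$w{\left(J \right)} = -15 - 5 J$ ($w{\left(J \right)} = - 5 \left(3 + J\right) = -15 - 5 J$)
$w{\left(5 \right)} \left(-31 - 1\right) \left(- \frac{36}{\left(-4\right) \left(-1\right) 5}\right) = \left(-15 - 25\right) \left(-31 - 1\right) \left(- \frac{36}{\left(-4\right) \left(-1\right) 5}\right) = \left(-15 - 25\right) \left(- 32 \left(- \frac{36}{4 \cdot 5}\right)\right) = - 40 \left(- 32 \left(- \frac{36}{20}\right)\right) = - 40 \left(- 32 \left(\left(-36\right) \frac{1}{20}\right)\right) = - 40 \left(\left(-32\right) \left(- \frac{9}{5}\right)\right) = \left(-40\right) \frac{288}{5} = -2304$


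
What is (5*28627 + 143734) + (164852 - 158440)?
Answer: 293281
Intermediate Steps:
(5*28627 + 143734) + (164852 - 158440) = (143135 + 143734) + 6412 = 286869 + 6412 = 293281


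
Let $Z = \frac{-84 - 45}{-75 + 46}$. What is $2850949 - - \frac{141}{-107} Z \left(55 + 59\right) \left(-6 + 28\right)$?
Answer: $\frac{8800876735}{3103} \approx 2.8362 \cdot 10^{6}$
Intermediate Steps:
$Z = \frac{129}{29}$ ($Z = - \frac{129}{-29} = \left(-129\right) \left(- \frac{1}{29}\right) = \frac{129}{29} \approx 4.4483$)
$2850949 - - \frac{141}{-107} Z \left(55 + 59\right) \left(-6 + 28\right) = 2850949 - - \frac{141}{-107} \cdot \frac{129}{29} \left(55 + 59\right) \left(-6 + 28\right) = 2850949 - \left(-141\right) \left(- \frac{1}{107}\right) \frac{129}{29} \cdot 114 \cdot 22 = 2850949 - \frac{141}{107} \cdot \frac{129}{29} \cdot 2508 = 2850949 - \frac{18189}{3103} \cdot 2508 = 2850949 - \frac{45618012}{3103} = \frac{8800876735}{3103}$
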